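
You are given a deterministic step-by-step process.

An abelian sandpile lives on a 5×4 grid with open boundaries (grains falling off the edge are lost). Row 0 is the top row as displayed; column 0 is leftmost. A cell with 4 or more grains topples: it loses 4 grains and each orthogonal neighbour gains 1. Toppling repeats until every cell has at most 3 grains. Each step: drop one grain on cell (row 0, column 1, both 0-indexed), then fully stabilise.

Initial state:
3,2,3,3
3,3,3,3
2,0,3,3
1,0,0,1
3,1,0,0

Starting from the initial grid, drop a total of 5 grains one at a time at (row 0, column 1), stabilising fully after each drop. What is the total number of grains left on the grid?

32

0) 3,2,3,3
3,3,3,3
2,0,3,3
1,0,0,1
3,1,0,0
1) 3,3,3,3
3,3,3,3
2,0,3,3
1,0,0,1
3,1,0,0
2) 1,3,2,1
1,2,3,2
3,2,1,1
1,0,1,2
3,1,0,0
3) 2,0,3,1
1,3,3,2
3,2,1,1
1,0,1,2
3,1,0,0
4) 2,1,3,1
1,3,3,2
3,2,1,1
1,0,1,2
3,1,0,0
5) 2,2,3,1
1,3,3,2
3,2,1,1
1,0,1,2
3,1,0,0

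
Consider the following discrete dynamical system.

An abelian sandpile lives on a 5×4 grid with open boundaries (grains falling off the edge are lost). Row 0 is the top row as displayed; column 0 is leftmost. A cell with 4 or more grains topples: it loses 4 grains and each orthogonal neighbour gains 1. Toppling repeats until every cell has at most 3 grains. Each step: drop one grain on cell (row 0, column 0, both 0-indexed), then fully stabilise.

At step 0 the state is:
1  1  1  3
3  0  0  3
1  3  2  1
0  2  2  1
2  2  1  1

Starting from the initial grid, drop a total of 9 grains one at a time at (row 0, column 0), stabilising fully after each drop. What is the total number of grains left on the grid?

34

0) 1  1  1  3
3  0  0  3
1  3  2  1
0  2  2  1
2  2  1  1
1) 2  1  1  3
3  0  0  3
1  3  2  1
0  2  2  1
2  2  1  1
2) 3  1  1  3
3  0  0  3
1  3  2  1
0  2  2  1
2  2  1  1
3) 1  2  1  3
0  1  0  3
2  3  2  1
0  2  2  1
2  2  1  1
4) 2  2  1  3
0  1  0  3
2  3  2  1
0  2  2  1
2  2  1  1
5) 3  2  1  3
0  1  0  3
2  3  2  1
0  2  2  1
2  2  1  1
6) 0  3  1  3
1  1  0  3
2  3  2  1
0  2  2  1
2  2  1  1
7) 1  3  1  3
1  1  0  3
2  3  2  1
0  2  2  1
2  2  1  1
8) 2  3  1  3
1  1  0  3
2  3  2  1
0  2  2  1
2  2  1  1
9) 3  3  1  3
1  1  0  3
2  3  2  1
0  2  2  1
2  2  1  1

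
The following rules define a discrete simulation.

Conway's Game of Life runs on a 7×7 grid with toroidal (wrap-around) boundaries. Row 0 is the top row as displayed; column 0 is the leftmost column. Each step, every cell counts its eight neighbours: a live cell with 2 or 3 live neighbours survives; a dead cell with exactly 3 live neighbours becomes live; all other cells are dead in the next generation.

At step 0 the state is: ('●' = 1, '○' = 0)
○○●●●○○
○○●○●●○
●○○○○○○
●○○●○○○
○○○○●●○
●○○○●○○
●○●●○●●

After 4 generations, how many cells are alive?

14

step 0: ○○●●●○○
○○●○●●○
●○○○○○○
●○○●○○○
○○○○●●○
●○○○●○○
●○●●○●●
step 1: ○○○○○○○
○●●○●●○
○●○●●○●
○○○○●○●
○○○●●●●
●●○○○○○
●○●○○●●
step 2: ●○●●●○○
●●●○●●○
○●○○○○●
○○●○○○●
○○○●●○●
○●●●○○○
●○○○○○●
step 3: ○○●○●○○
○○○○●●○
○○○●○○●
○○●●○○●
●●○○●●○
○●●●●●●
●○○○●○●
step 4: ○○○○●○●
○○○○●●○
○○●●○○●
○●●●○○●
○○○○○○○
○○●○○○○
●○○○○○●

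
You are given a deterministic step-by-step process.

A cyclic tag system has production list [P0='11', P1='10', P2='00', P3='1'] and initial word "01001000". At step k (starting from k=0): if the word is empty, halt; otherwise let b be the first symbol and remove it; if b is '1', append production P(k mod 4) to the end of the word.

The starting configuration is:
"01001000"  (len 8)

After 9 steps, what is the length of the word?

t=0: "01001000"  (len 8)
t=1: "1001000"  (len 7)
t=2: "00100010"  (len 8)
t=3: "0100010"  (len 7)
t=4: "100010"  (len 6)
t=5: "0001011"  (len 7)
t=6: "001011"  (len 6)
t=7: "01011"  (len 5)
t=8: "1011"  (len 4)
t=9: "01111"  (len 5)

5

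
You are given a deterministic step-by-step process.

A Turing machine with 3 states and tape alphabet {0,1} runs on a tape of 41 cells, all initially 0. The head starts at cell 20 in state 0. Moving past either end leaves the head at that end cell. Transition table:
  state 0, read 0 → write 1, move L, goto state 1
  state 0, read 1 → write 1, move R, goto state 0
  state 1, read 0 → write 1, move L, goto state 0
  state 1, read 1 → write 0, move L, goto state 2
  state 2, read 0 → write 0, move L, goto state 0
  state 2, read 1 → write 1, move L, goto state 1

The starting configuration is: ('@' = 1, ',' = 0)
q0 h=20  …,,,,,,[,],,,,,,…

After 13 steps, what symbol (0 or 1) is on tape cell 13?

step 0: q0 h=20  …,,,,,,[,],,,,,,…
step 1: q1 h=19  …,,,,,,[,]@,,,,,…
step 2: q0 h=18  …,,,,,,[,]@@,,,,…
step 3: q1 h=17  …,,,,,,[,]@@@,,,…
step 4: q0 h=16  …,,,,,,[,]@@@@,,…
step 5: q1 h=15  …,,,,,,[,]@@@@@,…
step 6: q0 h=14  …,,,,,,[,]@@@@@@…
step 7: q1 h=13  …,,,,,,[,]@@@@@@…
step 8: q0 h=12  …,,,,,,[,]@@@@@@…
step 9: q1 h=11  …,,,,,,[,]@@@@@@…
step 10: q0 h=10  …,,,,,,[,]@@@@@@…
step 11: q1 h= 9  …,,,,,,[,]@@@@@@…
step 12: q0 h= 8  …,,,,,,[,]@@@@@@…
step 13: q1 h= 7  …,,,,,,[,]@@@@@@…

1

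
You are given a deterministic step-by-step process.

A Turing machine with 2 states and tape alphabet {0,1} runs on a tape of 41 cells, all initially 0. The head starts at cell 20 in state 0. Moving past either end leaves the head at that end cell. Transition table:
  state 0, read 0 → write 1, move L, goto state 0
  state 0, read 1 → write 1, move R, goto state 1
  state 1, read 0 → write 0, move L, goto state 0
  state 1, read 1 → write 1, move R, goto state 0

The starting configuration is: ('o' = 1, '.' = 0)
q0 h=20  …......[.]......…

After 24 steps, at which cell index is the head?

k=0  q0 h=20  …......[.]......…
k=1  q0 h=19  …......[.]o.....…
k=2  q0 h=18  …......[.]oo....…
k=3  q0 h=17  …......[.]ooo...…
k=4  q0 h=16  …......[.]oooo..…
k=5  q0 h=15  …......[.]ooooo.…
k=6  q0 h=14  …......[.]oooooo…
k=7  q0 h=13  …......[.]oooooo…
k=8  q0 h=12  …......[.]oooooo…
k=9  q0 h=11  …......[.]oooooo…
k=10  q0 h=10  …......[.]oooooo…
k=11  q0 h= 9  …......[.]oooooo…
k=12  q0 h= 8  …......[.]oooooo…
k=13  q0 h= 7  …......[.]oooooo…
k=14  q0 h= 6  |......[.]oooooo…
k=15  q0 h= 5  |.....[.]oooooo…
k=16  q0 h= 4  |....[.]oooooo…
k=17  q0 h= 3  |...[.]oooooo…
k=18  q0 h= 2  |..[.]oooooo…
k=19  q0 h= 1  |.[.]oooooo…
k=20  q0 h= 0  |[.]oooooo…
k=21  q0 h= 0  |[o]oooooo…
k=22  q1 h= 1  |o[o]oooooo…
k=23  q0 h= 2  |oo[o]oooooo…
k=24  q1 h= 3  |ooo[o]oooooo…

3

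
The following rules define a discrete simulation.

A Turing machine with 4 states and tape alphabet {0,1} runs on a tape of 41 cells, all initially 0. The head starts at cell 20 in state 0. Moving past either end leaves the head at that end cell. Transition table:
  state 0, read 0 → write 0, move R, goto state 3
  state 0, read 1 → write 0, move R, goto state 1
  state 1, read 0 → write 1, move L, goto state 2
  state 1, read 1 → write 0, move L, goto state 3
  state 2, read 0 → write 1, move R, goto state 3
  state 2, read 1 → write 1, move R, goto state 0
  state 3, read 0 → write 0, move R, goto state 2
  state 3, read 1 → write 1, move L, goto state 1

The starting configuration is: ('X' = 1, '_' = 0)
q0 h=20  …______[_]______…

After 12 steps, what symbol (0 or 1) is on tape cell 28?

gen 0: q0 h=20  …______[_]______…
gen 1: q3 h=21  …______[_]______…
gen 2: q2 h=22  …______[_]______…
gen 3: q3 h=23  …_____X[_]______…
gen 4: q2 h=24  …____X_[_]______…
gen 5: q3 h=25  …___X_X[_]______…
gen 6: q2 h=26  …__X_X_[_]______…
gen 7: q3 h=27  …_X_X_X[_]______…
gen 8: q2 h=28  …X_X_X_[_]______…
gen 9: q3 h=29  …_X_X_X[_]______…
gen 10: q2 h=30  …X_X_X_[_]______…
gen 11: q3 h=31  …_X_X_X[_]______…
gen 12: q2 h=32  …X_X_X_[_]______…

1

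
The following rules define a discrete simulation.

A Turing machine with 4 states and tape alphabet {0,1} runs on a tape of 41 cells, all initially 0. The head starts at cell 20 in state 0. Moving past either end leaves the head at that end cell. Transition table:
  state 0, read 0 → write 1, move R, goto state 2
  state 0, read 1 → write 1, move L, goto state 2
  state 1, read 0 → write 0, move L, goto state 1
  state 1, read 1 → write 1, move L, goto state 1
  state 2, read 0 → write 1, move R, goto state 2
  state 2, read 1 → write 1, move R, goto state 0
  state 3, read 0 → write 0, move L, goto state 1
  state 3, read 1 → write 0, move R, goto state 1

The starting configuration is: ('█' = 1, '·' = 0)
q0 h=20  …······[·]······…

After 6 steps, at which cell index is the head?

gen 0: q0 h=20  …······[·]······…
gen 1: q2 h=21  …·····█[·]······…
gen 2: q2 h=22  …····██[·]······…
gen 3: q2 h=23  …···███[·]······…
gen 4: q2 h=24  …··████[·]······…
gen 5: q2 h=25  …·█████[·]······…
gen 6: q2 h=26  …██████[·]······…

26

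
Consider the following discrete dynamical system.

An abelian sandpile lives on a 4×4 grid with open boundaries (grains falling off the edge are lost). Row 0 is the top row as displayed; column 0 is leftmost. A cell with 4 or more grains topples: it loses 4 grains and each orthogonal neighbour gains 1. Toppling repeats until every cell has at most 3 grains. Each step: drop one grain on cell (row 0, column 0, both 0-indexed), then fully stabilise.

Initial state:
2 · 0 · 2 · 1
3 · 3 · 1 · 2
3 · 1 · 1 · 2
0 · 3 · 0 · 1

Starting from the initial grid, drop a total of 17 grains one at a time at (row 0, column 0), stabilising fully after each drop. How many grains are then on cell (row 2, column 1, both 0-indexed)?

step 0: 2 · 0 · 2 · 1
3 · 3 · 1 · 2
3 · 1 · 1 · 2
0 · 3 · 0 · 1
step 1: 3 · 0 · 2 · 1
3 · 3 · 1 · 2
3 · 1 · 1 · 2
0 · 3 · 0 · 1
step 2: 1 · 2 · 2 · 1
2 · 0 · 2 · 2
0 · 3 · 1 · 2
1 · 3 · 0 · 1
step 3: 2 · 2 · 2 · 1
2 · 0 · 2 · 2
0 · 3 · 1 · 2
1 · 3 · 0 · 1
step 4: 3 · 2 · 2 · 1
2 · 0 · 2 · 2
0 · 3 · 1 · 2
1 · 3 · 0 · 1
step 5: 0 · 3 · 2 · 1
3 · 0 · 2 · 2
0 · 3 · 1 · 2
1 · 3 · 0 · 1
step 6: 1 · 3 · 2 · 1
3 · 0 · 2 · 2
0 · 3 · 1 · 2
1 · 3 · 0 · 1
step 7: 2 · 3 · 2 · 1
3 · 0 · 2 · 2
0 · 3 · 1 · 2
1 · 3 · 0 · 1
step 8: 3 · 3 · 2 · 1
3 · 0 · 2 · 2
0 · 3 · 1 · 2
1 · 3 · 0 · 1
step 9: 2 · 0 · 3 · 1
0 · 2 · 2 · 2
1 · 3 · 1 · 2
1 · 3 · 0 · 1
step 10: 3 · 0 · 3 · 1
0 · 2 · 2 · 2
1 · 3 · 1 · 2
1 · 3 · 0 · 1
step 11: 0 · 1 · 3 · 1
1 · 2 · 2 · 2
1 · 3 · 1 · 2
1 · 3 · 0 · 1
step 12: 1 · 1 · 3 · 1
1 · 2 · 2 · 2
1 · 3 · 1 · 2
1 · 3 · 0 · 1
step 13: 2 · 1 · 3 · 1
1 · 2 · 2 · 2
1 · 3 · 1 · 2
1 · 3 · 0 · 1
step 14: 3 · 1 · 3 · 1
1 · 2 · 2 · 2
1 · 3 · 1 · 2
1 · 3 · 0 · 1
step 15: 0 · 2 · 3 · 1
2 · 2 · 2 · 2
1 · 3 · 1 · 2
1 · 3 · 0 · 1
step 16: 1 · 2 · 3 · 1
2 · 2 · 2 · 2
1 · 3 · 1 · 2
1 · 3 · 0 · 1
step 17: 2 · 2 · 3 · 1
2 · 2 · 2 · 2
1 · 3 · 1 · 2
1 · 3 · 0 · 1

3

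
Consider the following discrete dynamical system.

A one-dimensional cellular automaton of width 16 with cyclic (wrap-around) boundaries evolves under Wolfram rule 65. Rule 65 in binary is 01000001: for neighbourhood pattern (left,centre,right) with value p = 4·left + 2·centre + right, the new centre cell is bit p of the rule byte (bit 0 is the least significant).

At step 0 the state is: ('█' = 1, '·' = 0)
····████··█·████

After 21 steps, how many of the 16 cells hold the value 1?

5

0) ····████··█·████
1) ·██····█·······█
2) ··█·██···█████··
3) █····█·█·····█·█
4) █·██·····███····
5) ···█·███···█·██·
6) ██·····█·█····█·
7) ·█·███·····██···
8) ·····█·███··█·██
9) ·███·····█·····█
10) ···█·███···███··
11) ██·····█·█···█·█
12) ·█·███·····█····
13) ·····█·███···███
14) ·███·····█·█···█
15) ···█·███·····█··
16) ██·····█·███···█
17) ·█·███·····█·█··
18) ·····█·███·····█
19) ·███·····█·███··
20) ···█·███·····█·█
21) ·█·····█·███····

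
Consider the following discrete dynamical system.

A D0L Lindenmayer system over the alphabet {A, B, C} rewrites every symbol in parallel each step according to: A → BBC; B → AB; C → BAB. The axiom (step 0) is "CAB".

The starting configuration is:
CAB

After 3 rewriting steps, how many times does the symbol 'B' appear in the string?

0) CAB
1) BABBBCAB
2) ABBBCABABABBABBBCAB
3) BBCABABABBABBBCABBBCABBBCABABBBCABABABBABBBCAB

27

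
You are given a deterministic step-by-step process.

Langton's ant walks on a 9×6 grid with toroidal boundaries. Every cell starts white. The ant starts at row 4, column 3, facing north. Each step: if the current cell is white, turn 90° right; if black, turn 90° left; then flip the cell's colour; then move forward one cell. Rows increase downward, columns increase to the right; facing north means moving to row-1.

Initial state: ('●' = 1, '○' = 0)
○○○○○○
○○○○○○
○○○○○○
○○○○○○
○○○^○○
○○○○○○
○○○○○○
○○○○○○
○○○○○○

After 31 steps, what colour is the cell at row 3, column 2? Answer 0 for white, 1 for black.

[0] ○○○○○○
○○○○○○
○○○○○○
○○○○○○
○○○^○○
○○○○○○
○○○○○○
○○○○○○
○○○○○○
[1] ○○○○○○
○○○○○○
○○○○○○
○○○○○○
○○○●>○
○○○○○○
○○○○○○
○○○○○○
○○○○○○
[2] ○○○○○○
○○○○○○
○○○○○○
○○○○○○
○○○●●○
○○○○v○
○○○○○○
○○○○○○
○○○○○○
[3] ○○○○○○
○○○○○○
○○○○○○
○○○○○○
○○○●●○
○○○<●○
○○○○○○
○○○○○○
○○○○○○
[4] ○○○○○○
○○○○○○
○○○○○○
○○○○○○
○○○^●○
○○○●●○
○○○○○○
○○○○○○
○○○○○○
[5] ○○○○○○
○○○○○○
○○○○○○
○○○○○○
○○<○●○
○○○●●○
○○○○○○
○○○○○○
○○○○○○
[6] ○○○○○○
○○○○○○
○○○○○○
○○^○○○
○○●○●○
○○○●●○
○○○○○○
○○○○○○
○○○○○○
[7] ○○○○○○
○○○○○○
○○○○○○
○○●>○○
○○●○●○
○○○●●○
○○○○○○
○○○○○○
○○○○○○
[8] ○○○○○○
○○○○○○
○○○○○○
○○●●○○
○○●v●○
○○○●●○
○○○○○○
○○○○○○
○○○○○○
[9] ○○○○○○
○○○○○○
○○○○○○
○○●●○○
○○<●●○
○○○●●○
○○○○○○
○○○○○○
○○○○○○
[10] ○○○○○○
○○○○○○
○○○○○○
○○●●○○
○○○●●○
○○v●●○
○○○○○○
○○○○○○
○○○○○○
[11] ○○○○○○
○○○○○○
○○○○○○
○○●●○○
○○○●●○
○<●●●○
○○○○○○
○○○○○○
○○○○○○
[12] ○○○○○○
○○○○○○
○○○○○○
○○●●○○
○^○●●○
○●●●●○
○○○○○○
○○○○○○
○○○○○○
[13] ○○○○○○
○○○○○○
○○○○○○
○○●●○○
○●>●●○
○●●●●○
○○○○○○
○○○○○○
○○○○○○
[14] ○○○○○○
○○○○○○
○○○○○○
○○●●○○
○●●●●○
○●v●●○
○○○○○○
○○○○○○
○○○○○○
[15] ○○○○○○
○○○○○○
○○○○○○
○○●●○○
○●●●●○
○●○>●○
○○○○○○
○○○○○○
○○○○○○
[16] ○○○○○○
○○○○○○
○○○○○○
○○●●○○
○●●^●○
○●○○●○
○○○○○○
○○○○○○
○○○○○○
[17] ○○○○○○
○○○○○○
○○○○○○
○○●●○○
○●<○●○
○●○○●○
○○○○○○
○○○○○○
○○○○○○
[18] ○○○○○○
○○○○○○
○○○○○○
○○●●○○
○●○○●○
○●v○●○
○○○○○○
○○○○○○
○○○○○○
[19] ○○○○○○
○○○○○○
○○○○○○
○○●●○○
○●○○●○
○<●○●○
○○○○○○
○○○○○○
○○○○○○
[20] ○○○○○○
○○○○○○
○○○○○○
○○●●○○
○●○○●○
○○●○●○
○v○○○○
○○○○○○
○○○○○○
[21] ○○○○○○
○○○○○○
○○○○○○
○○●●○○
○●○○●○
○○●○●○
<●○○○○
○○○○○○
○○○○○○
[22] ○○○○○○
○○○○○○
○○○○○○
○○●●○○
○●○○●○
^○●○●○
●●○○○○
○○○○○○
○○○○○○
[23] ○○○○○○
○○○○○○
○○○○○○
○○●●○○
○●○○●○
●>●○●○
●●○○○○
○○○○○○
○○○○○○
[24] ○○○○○○
○○○○○○
○○○○○○
○○●●○○
○●○○●○
●●●○●○
●v○○○○
○○○○○○
○○○○○○
[25] ○○○○○○
○○○○○○
○○○○○○
○○●●○○
○●○○●○
●●●○●○
●○>○○○
○○○○○○
○○○○○○
[26] ○○○○○○
○○○○○○
○○○○○○
○○●●○○
○●○○●○
●●●○●○
●○●○○○
○○v○○○
○○○○○○
[27] ○○○○○○
○○○○○○
○○○○○○
○○●●○○
○●○○●○
●●●○●○
●○●○○○
○<●○○○
○○○○○○
[28] ○○○○○○
○○○○○○
○○○○○○
○○●●○○
○●○○●○
●●●○●○
●^●○○○
○●●○○○
○○○○○○
[29] ○○○○○○
○○○○○○
○○○○○○
○○●●○○
○●○○●○
●●●○●○
●●>○○○
○●●○○○
○○○○○○
[30] ○○○○○○
○○○○○○
○○○○○○
○○●●○○
○●○○●○
●●^○●○
●●○○○○
○●●○○○
○○○○○○
[31] ○○○○○○
○○○○○○
○○○○○○
○○●●○○
○●○○●○
●<○○●○
●●○○○○
○●●○○○
○○○○○○

1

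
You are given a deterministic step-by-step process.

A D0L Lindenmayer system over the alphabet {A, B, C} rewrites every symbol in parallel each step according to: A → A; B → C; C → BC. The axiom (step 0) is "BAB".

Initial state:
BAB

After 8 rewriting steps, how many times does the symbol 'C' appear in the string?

42

t=0: BAB
t=1: CAC
t=2: BCABC
t=3: CBCACBC
t=4: BCCBCABCCBC
t=5: CBCBCCBCACBCBCCBC
t=6: BCCBCCBCBCCBCABCCBCCBCBCCBC
t=7: CBCBCCBCBCCBCCBCBCCBCACBCBCCBCBCCBCCBCBCCBC
t=8: BCCBCCBCBCCBCCBCBCCBCBCCBCCBCBCCBCABCCBCCBCBCCBCCBCBCCBCBCCBCCBCBCCBC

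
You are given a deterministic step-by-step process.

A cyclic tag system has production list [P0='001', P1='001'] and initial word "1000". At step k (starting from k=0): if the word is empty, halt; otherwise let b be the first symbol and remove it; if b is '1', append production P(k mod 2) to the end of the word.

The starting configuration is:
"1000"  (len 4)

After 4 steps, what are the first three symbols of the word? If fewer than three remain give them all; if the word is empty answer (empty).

001

k=0  "1000"  (len 4)
k=1  "000001"  (len 6)
k=2  "00001"  (len 5)
k=3  "0001"  (len 4)
k=4  "001"  (len 3)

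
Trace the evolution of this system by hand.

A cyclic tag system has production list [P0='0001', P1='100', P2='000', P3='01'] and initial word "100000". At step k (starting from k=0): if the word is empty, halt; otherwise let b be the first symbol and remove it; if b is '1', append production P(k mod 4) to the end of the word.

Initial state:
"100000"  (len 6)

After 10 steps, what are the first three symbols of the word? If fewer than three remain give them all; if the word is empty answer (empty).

100

[0] "100000"  (len 6)
[1] "000000001"  (len 9)
[2] "00000001"  (len 8)
[3] "0000001"  (len 7)
[4] "000001"  (len 6)
[5] "00001"  (len 5)
[6] "0001"  (len 4)
[7] "001"  (len 3)
[8] "01"  (len 2)
[9] "1"  (len 1)
[10] "100"  (len 3)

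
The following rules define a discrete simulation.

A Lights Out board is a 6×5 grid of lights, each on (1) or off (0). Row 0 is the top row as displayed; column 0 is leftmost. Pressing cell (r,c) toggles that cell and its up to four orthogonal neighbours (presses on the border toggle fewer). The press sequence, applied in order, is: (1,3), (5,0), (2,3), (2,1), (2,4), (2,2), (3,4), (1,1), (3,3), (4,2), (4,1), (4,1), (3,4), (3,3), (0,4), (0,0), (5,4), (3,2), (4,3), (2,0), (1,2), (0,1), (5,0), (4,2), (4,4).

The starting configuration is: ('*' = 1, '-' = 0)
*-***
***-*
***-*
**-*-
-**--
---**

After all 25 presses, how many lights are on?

16

0) *-***
***-*
***-*
**-*-
-**--
---**
1) *-*-*
**-*-
*****
**-*-
-**--
---**
2) *-*-*
**-*-
*****
**-*-
***--
**-**
3) *-*-*
**---
**---
**---
***--
**-**
4) *-*-*
*----
--*--
*----
***--
**-**
5) *-*-*
*---*
--***
*---*
***--
**-**
6) *-*-*
*-*-*
-*--*
*-*-*
***--
**-**
7) *-*-*
*-*-*
-*---
*-**-
***-*
**-**
8) ***-*
-*--*
-----
*-**-
***-*
**-**
9) ***-*
-*--*
---*-
*---*
*****
**-**
10) ***-*
-*--*
---*-
*-*-*
*---*
*****
11) ***-*
-*--*
---*-
***-*
-**-*
*-***
12) ***-*
-*--*
---*-
*-*-*
*---*
*****
13) ***-*
-*--*
---**
*-**-
*----
*****
14) ***-*
-*--*
----*
*---*
*--*-
*****
15) ****-
-*---
----*
*---*
*--*-
*****
16) --**-
**---
----*
*---*
*--*-
*****
17) --**-
**---
----*
*---*
*--**
***--
18) --**-
**---
--*-*
*****
*-***
***--
19) --**-
**---
--*-*
***-*
*----
****-
20) --**-
-*---
***-*
-**-*
*----
****-
21) ---*-
--**-
**--*
-**-*
*----
****-
22) ****-
-***-
**--*
-**-*
*----
****-
23) ****-
-***-
**--*
-**-*
-----
--**-
24) ****-
-***-
**--*
-*--*
-***-
---*-
25) ****-
-***-
**--*
-*---
-**-*
---**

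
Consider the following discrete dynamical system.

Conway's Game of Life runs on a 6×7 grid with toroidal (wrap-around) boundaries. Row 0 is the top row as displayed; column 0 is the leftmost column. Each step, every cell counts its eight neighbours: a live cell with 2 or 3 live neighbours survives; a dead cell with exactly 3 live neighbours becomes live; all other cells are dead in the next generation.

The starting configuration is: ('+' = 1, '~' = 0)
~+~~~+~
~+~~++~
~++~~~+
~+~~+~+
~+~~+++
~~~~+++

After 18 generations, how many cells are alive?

k=0  ~+~~~+~
~+~~++~
~++~~~+
~+~~+~+
~+~~+++
~~~~+++
k=1  +~~~~~~
~+~~+++
~++++~+
~+~++~+
~~~+~~~
~~~~~~~
k=2  +~~~~++
~+~~+~+
~+~~~~+
~+~~~~~
~~+++~~
~~~~~~~
k=3  +~~~~++
~+~~~~~
~++~~+~
++~+~~~
~~++~~~
~~~++++
k=4  +~~~~~~
~++~~+~
~~~~~~~
+~~++~~
++~~~++
+~++~~~
k=5  +~~+~~+
~+~~~~~
~++++~~
++~~++~
~~~~~+~
~~+~~~~
k=6  +++~~~~
~+~~+~~
~~~+++~
++~~~++
~+~~+++
~~~~~~+
k=7  +++~~~~
++~~++~
~+++~~~
~+++~~~
~+~~+~~
~~+~~~+
k=8  ~~++~+~
~~~~+~+
~~~~~~~
+~~~+~~
++~~~~~
~~++~~~
k=9  ~~+~~+~
~~~+++~
~~~~~+~
++~~~~~
++++~~~
~~~++~~
k=10  ~~+~~+~
~~~+~++
~~~~~++
+~~~~~+
+~~++~~
~~~~+~~
k=11  ~~~+~++
~~~~~~~
~~~~+~~
+~~~+~~
+~~++++
~~~~++~
k=12  ~~~~~++
~~~~++~
~~~~~~~
+~~~~~~
+~~+~~~
+~~~~~~
k=13  ~~~~+++
~~~~+++
~~~~~~~
~~~~~~~
++~~~~+
+~~~~~~
k=14  +~~~+~~
~~~~+~+
~~~~~+~
+~~~~~~
++~~~~+
~+~~~~~
k=15  +~~~~+~
~~~~+~+
~~~~~++
++~~~~~
~+~~~~+
~+~~~~+
k=16  +~~~~+~
+~~~+~~
~~~~~++
~+~~~+~
~++~~~+
~+~~~++
k=17  ++~~++~
+~~~+~~
+~~~+++
~++~~+~
~++~~~+
~++~~+~
k=18  +~++++~
~~~+~~~
+~~++~~
~~+++~~
~~~+~++
~~~+++~

18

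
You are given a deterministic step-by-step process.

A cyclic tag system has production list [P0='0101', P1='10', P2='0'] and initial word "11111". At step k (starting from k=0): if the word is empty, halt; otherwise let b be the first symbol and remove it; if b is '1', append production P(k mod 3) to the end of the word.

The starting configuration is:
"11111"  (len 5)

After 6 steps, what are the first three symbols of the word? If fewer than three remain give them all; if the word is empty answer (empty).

step 0: "11111"  (len 5)
step 1: "11110101"  (len 8)
step 2: "111010110"  (len 9)
step 3: "110101100"  (len 9)
step 4: "101011000101"  (len 12)
step 5: "0101100010110"  (len 13)
step 6: "101100010110"  (len 12)

101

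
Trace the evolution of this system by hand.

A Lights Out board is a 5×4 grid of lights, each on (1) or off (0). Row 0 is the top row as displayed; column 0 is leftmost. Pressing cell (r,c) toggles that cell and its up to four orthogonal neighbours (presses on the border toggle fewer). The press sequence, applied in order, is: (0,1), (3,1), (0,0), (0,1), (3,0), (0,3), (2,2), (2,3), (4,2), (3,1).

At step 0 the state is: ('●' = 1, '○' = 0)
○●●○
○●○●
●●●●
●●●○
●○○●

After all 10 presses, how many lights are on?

step 0: ○●●○
○●○●
●●●●
●●●○
●○○●
step 1: ●○○○
○○○●
●●●●
●●●○
●○○●
step 2: ●○○○
○○○●
●○●●
○○○○
●●○●
step 3: ○●○○
●○○●
●○●●
○○○○
●●○●
step 4: ●○●○
●●○●
●○●●
○○○○
●●○●
step 5: ●○●○
●●○●
○○●●
●●○○
○●○●
step 6: ●○○●
●●○○
○○●●
●●○○
○●○●
step 7: ●○○●
●●●○
○●○○
●●●○
○●○●
step 8: ●○○●
●●●●
○●●●
●●●●
○●○●
step 9: ●○○●
●●●●
○●●●
●●○●
○○●○
step 10: ●○○●
●●●●
○○●●
○○●●
○●●○

12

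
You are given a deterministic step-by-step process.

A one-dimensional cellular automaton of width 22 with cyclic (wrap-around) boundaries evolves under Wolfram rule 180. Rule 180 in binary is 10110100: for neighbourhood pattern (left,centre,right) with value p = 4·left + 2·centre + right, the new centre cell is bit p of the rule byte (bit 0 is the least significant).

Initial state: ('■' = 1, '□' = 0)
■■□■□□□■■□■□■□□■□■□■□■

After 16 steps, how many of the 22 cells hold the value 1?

11

gen 0: ■■□■□□□■■□■□■□□■□■□■□■
gen 1: ■□■■■□□□□■■■■■□■■■■■■□
gen 2: ■■□■□■□□□□■■■□■□■■■■□■
gen 3: ■□■■■■■□□□□■□■■■□■■□■□
gen 4: ■■□■■■□■□□□■■□■□■□□■■■
gen 5: ■□■□■□■■■□□□□■■■■■□□■■
gen 6: □■■■■■□■□■□□□□■■■□■□□■
gen 7: ■□■■■□■■■■■□□□□■□■■■□■
gen 8: □■□■□■□■■■□■□□□■■□■□■□
gen 9: □■■■■■■□■□■■■□□□□■■■■■
gen 10: ■□■■■■□■■■□■□■□□□□■■■□
gen 11: ■■□■■□■□■□■■■■■□□□□■□■
gen 12: ■□■□□■■■■■□■■■□■□□□■■□
gen 13: ■■■■□□■■■□■□■□■■■□□□□■
gen 14: ■■■□■□□■□■■■■■□■□■□□□□
gen 15: □■□■■■□■■□■■■□■■■■■□□□
gen 16: □■■□■□■□□■□■□■□■■■□■□□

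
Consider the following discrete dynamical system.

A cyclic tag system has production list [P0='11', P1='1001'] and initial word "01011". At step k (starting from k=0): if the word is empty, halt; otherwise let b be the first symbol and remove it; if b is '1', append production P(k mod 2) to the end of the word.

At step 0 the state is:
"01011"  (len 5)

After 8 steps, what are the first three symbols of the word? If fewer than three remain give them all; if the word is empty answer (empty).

110

gen 0: "01011"  (len 5)
gen 1: "1011"  (len 4)
gen 2: "0111001"  (len 7)
gen 3: "111001"  (len 6)
gen 4: "110011001"  (len 9)
gen 5: "1001100111"  (len 10)
gen 6: "0011001111001"  (len 13)
gen 7: "011001111001"  (len 12)
gen 8: "11001111001"  (len 11)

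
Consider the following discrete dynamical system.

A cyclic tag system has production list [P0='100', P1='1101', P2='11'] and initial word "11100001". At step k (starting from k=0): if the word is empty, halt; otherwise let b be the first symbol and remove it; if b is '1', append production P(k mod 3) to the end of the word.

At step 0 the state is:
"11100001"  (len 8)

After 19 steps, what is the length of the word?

0) "11100001"  (len 8)
1) "1100001100"  (len 10)
2) "1000011001101"  (len 13)
3) "00001100110111"  (len 14)
4) "0001100110111"  (len 13)
5) "001100110111"  (len 12)
6) "01100110111"  (len 11)
7) "1100110111"  (len 10)
8) "1001101111101"  (len 13)
9) "00110111110111"  (len 14)
10) "0110111110111"  (len 13)
11) "110111110111"  (len 12)
12) "1011111011111"  (len 13)
13) "011111011111100"  (len 15)
14) "11111011111100"  (len 14)
15) "111101111110011"  (len 15)
16) "11101111110011100"  (len 17)
17) "11011111100111001101"  (len 20)
18) "101111110011100110111"  (len 21)
19) "01111110011100110111100"  (len 23)

23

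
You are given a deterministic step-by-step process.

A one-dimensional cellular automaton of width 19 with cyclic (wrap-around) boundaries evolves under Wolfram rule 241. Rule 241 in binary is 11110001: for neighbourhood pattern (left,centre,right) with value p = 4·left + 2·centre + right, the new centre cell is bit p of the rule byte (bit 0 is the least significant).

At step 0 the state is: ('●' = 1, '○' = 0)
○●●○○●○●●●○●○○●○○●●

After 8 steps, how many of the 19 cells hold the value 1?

10

t=0: ○●●○○●○●●●○●○○●○○●●
t=1: ●○●●○○●○●●●○●○○●○○●
t=2: ●●○●●○○●○●●●○●○○●○○
t=3: ○●●○●●○○●○●●●○●○○●○
t=4: ○○●●○●●○○●○●●●○●○○●
t=5: ●○○●●○●●○○●○●●●○●○○
t=6: ○●○○●●○●●○○●○●●●○●○
t=7: ○○●○○●●○●●○○●○●●●○●
t=8: ●○○●○○●●○●●○○●○●●●○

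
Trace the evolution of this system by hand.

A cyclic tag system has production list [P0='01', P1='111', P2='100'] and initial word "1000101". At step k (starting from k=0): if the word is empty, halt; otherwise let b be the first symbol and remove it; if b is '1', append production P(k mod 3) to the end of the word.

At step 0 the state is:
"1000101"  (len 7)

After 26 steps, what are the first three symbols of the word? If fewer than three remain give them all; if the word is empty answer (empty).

111

step 0: "1000101"  (len 7)
step 1: "00010101"  (len 8)
step 2: "0010101"  (len 7)
step 3: "010101"  (len 6)
step 4: "10101"  (len 5)
step 5: "0101111"  (len 7)
step 6: "101111"  (len 6)
step 7: "0111101"  (len 7)
step 8: "111101"  (len 6)
step 9: "11101100"  (len 8)
step 10: "110110001"  (len 9)
step 11: "10110001111"  (len 11)
step 12: "0110001111100"  (len 13)
step 13: "110001111100"  (len 12)
step 14: "10001111100111"  (len 14)
step 15: "0001111100111100"  (len 16)
step 16: "001111100111100"  (len 15)
step 17: "01111100111100"  (len 14)
step 18: "1111100111100"  (len 13)
step 19: "11110011110001"  (len 14)
step 20: "1110011110001111"  (len 16)
step 21: "110011110001111100"  (len 18)
step 22: "1001111000111110001"  (len 19)
step 23: "001111000111110001111"  (len 21)
step 24: "01111000111110001111"  (len 20)
step 25: "1111000111110001111"  (len 19)
step 26: "111000111110001111111"  (len 21)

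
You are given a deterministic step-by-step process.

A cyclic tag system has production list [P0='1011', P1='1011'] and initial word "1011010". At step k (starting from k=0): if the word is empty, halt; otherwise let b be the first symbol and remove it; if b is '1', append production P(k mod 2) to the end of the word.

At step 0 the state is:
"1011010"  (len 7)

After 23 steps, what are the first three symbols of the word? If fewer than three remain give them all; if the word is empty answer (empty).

gen 0: "1011010"  (len 7)
gen 1: "0110101011"  (len 10)
gen 2: "110101011"  (len 9)
gen 3: "101010111011"  (len 12)
gen 4: "010101110111011"  (len 15)
gen 5: "10101110111011"  (len 14)
gen 6: "01011101110111011"  (len 17)
gen 7: "1011101110111011"  (len 16)
gen 8: "0111011101110111011"  (len 19)
gen 9: "111011101110111011"  (len 18)
gen 10: "110111011101110111011"  (len 21)
gen 11: "101110111011101110111011"  (len 24)
gen 12: "011101110111011101110111011"  (len 27)
gen 13: "11101110111011101110111011"  (len 26)
gen 14: "11011101110111011101110111011"  (len 29)
gen 15: "10111011101110111011101110111011"  (len 32)
gen 16: "01110111011101110111011101110111011"  (len 35)
gen 17: "1110111011101110111011101110111011"  (len 34)
gen 18: "1101110111011101110111011101110111011"  (len 37)
gen 19: "1011101110111011101110111011101110111011"  (len 40)
gen 20: "0111011101110111011101110111011101110111011"  (len 43)
gen 21: "111011101110111011101110111011101110111011"  (len 42)
gen 22: "110111011101110111011101110111011101110111011"  (len 45)
gen 23: "101110111011101110111011101110111011101110111011"  (len 48)

101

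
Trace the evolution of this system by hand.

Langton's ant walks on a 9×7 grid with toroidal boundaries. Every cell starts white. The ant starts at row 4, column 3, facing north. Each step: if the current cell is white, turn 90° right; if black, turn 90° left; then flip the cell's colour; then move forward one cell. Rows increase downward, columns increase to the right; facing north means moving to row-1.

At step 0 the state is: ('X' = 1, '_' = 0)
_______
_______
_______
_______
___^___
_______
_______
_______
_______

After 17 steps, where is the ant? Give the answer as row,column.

t=0: _______
_______
_______
_______
___^___
_______
_______
_______
_______
t=1: _______
_______
_______
_______
___X>__
_______
_______
_______
_______
t=2: _______
_______
_______
_______
___XX__
____v__
_______
_______
_______
t=3: _______
_______
_______
_______
___XX__
___<X__
_______
_______
_______
t=4: _______
_______
_______
_______
___^X__
___XX__
_______
_______
_______
t=5: _______
_______
_______
_______
__<_X__
___XX__
_______
_______
_______
t=6: _______
_______
_______
__^____
__X_X__
___XX__
_______
_______
_______
t=7: _______
_______
_______
__X>___
__X_X__
___XX__
_______
_______
_______
t=8: _______
_______
_______
__XX___
__XvX__
___XX__
_______
_______
_______
t=9: _______
_______
_______
__XX___
__<XX__
___XX__
_______
_______
_______
t=10: _______
_______
_______
__XX___
___XX__
__vXX__
_______
_______
_______
t=11: _______
_______
_______
__XX___
___XX__
_<XXX__
_______
_______
_______
t=12: _______
_______
_______
__XX___
_^_XX__
_XXXX__
_______
_______
_______
t=13: _______
_______
_______
__XX___
_X>XX__
_XXXX__
_______
_______
_______
t=14: _______
_______
_______
__XX___
_XXXX__
_XvXX__
_______
_______
_______
t=15: _______
_______
_______
__XX___
_XXXX__
_X_>X__
_______
_______
_______
t=16: _______
_______
_______
__XX___
_XX^X__
_X__X__
_______
_______
_______
t=17: _______
_______
_______
__XX___
_X<_X__
_X__X__
_______
_______
_______

4,2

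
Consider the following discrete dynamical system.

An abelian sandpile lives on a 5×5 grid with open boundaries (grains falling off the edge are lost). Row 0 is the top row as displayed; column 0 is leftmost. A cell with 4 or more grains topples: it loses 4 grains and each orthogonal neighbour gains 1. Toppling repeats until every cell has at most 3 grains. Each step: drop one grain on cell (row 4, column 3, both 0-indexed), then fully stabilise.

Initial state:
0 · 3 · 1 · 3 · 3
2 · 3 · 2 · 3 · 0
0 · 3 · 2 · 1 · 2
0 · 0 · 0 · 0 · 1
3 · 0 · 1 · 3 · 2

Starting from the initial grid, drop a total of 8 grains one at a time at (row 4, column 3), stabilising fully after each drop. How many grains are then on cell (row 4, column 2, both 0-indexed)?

0

0) 0 · 3 · 1 · 3 · 3
2 · 3 · 2 · 3 · 0
0 · 3 · 2 · 1 · 2
0 · 0 · 0 · 0 · 1
3 · 0 · 1 · 3 · 2
1) 0 · 3 · 1 · 3 · 3
2 · 3 · 2 · 3 · 0
0 · 3 · 2 · 1 · 2
0 · 0 · 0 · 1 · 1
3 · 0 · 2 · 0 · 3
2) 0 · 3 · 1 · 3 · 3
2 · 3 · 2 · 3 · 0
0 · 3 · 2 · 1 · 2
0 · 0 · 0 · 1 · 1
3 · 0 · 2 · 1 · 3
3) 0 · 3 · 1 · 3 · 3
2 · 3 · 2 · 3 · 0
0 · 3 · 2 · 1 · 2
0 · 0 · 0 · 1 · 1
3 · 0 · 2 · 2 · 3
4) 0 · 3 · 1 · 3 · 3
2 · 3 · 2 · 3 · 0
0 · 3 · 2 · 1 · 2
0 · 0 · 0 · 1 · 1
3 · 0 · 2 · 3 · 3
5) 0 · 3 · 1 · 3 · 3
2 · 3 · 2 · 3 · 0
0 · 3 · 2 · 1 · 2
0 · 0 · 0 · 2 · 2
3 · 0 · 3 · 1 · 0
6) 0 · 3 · 1 · 3 · 3
2 · 3 · 2 · 3 · 0
0 · 3 · 2 · 1 · 2
0 · 0 · 0 · 2 · 2
3 · 0 · 3 · 2 · 0
7) 0 · 3 · 1 · 3 · 3
2 · 3 · 2 · 3 · 0
0 · 3 · 2 · 1 · 2
0 · 0 · 0 · 2 · 2
3 · 0 · 3 · 3 · 0
8) 0 · 3 · 1 · 3 · 3
2 · 3 · 2 · 3 · 0
0 · 3 · 2 · 1 · 2
0 · 0 · 1 · 3 · 2
3 · 1 · 0 · 1 · 1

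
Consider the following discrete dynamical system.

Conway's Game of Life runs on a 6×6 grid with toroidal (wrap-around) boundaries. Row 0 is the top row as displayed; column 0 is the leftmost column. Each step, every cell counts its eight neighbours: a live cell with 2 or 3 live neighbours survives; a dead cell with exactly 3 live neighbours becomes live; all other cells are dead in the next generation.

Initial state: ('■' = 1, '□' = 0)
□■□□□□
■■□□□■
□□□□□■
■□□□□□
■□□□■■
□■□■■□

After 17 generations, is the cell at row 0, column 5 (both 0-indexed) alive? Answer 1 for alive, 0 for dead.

k=0  □■□□□□
■■□□□■
□□□□□■
■□□□□□
■□□□■■
□■□■■□
k=1  □■□□■■
□■□□□■
□■□□□■
■□□□■□
■■□■■□
□■■■■□
k=2  □■□□□■
□■■□□■
□■□□■■
□□■■■□
■□□□□□
□□□□□□
k=3  □■■□□□
□■■□□■
□■□□□■
■■■■■□
□□□■□□
■□□□□□
k=4  □□■□□□
□□□□□□
□□□□□■
■■□■■■
■□□■■■
□■■□□□
k=5  □■■□□□
□□□□□□
□□□□□■
□■■■□□
□□□□□□
■■■□■■
k=6  □□■■□■
□□□□□□
□□■□□□
□□■□□□
□□□□■■
■□■■□■
k=7  ■■■■□■
□□■■□□
□□□□□□
□□□■□□
■■■□■■
■■■□□□
k=8  □□□□■■
■□□■■□
□□■■□□
■■■■■■
□□□□■■
□□□□□□
k=9  □□□■■■
□□■□□□
□□□□□□
■■□□□□
□■■□□□
□□□□□□
k=10  □□□■■□
□□□■■□
□■□□□□
■■■□□□
■■■□□□
□□■■■□
k=11  □□□□□■
□□■■■□
■■□■□□
□□□□□□
■□□□□■
□□□□■■
k=12  □□□□□■
■■■■■■
□■□■■□
□■□□□■
■□□□■■
□□□□■□
k=13  □■■□□□
□■□□□□
□□□□□□
□■■■□□
■□□□■□
■□□□■□
k=14  ■■■□□□
□■■□□□
□■□□□□
□■■■□□
■□■□■□
■□□■□□
k=15  ■□□■□□
□□□□□□
■□□■□□
■□□■□□
■□□□■■
■□□■□□
k=16  □□□□□□
□□□□□□
□□□□□□
■■□■□□
■■□■■□
■■□■□□
k=17  □□□□□□
□□□□□□
□□□□□□
■■□■■■
□□□■■□
■■□■■■

0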